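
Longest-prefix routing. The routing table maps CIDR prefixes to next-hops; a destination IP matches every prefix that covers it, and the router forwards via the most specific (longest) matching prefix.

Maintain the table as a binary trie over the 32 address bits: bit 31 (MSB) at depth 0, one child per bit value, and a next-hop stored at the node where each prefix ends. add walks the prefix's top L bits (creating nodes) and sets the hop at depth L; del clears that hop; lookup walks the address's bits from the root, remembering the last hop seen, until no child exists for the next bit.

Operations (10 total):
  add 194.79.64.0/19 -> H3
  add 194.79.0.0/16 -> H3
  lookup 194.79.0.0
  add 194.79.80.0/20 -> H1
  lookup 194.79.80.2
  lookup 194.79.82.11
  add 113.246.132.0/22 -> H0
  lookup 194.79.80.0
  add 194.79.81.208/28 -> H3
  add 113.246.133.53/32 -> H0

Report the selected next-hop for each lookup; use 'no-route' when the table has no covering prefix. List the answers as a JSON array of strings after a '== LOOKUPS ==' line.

Process each operation:
  + 194.79.64.0/19 (H3) depth=19
  + 194.79.0.0/16 (H3) depth=16
  ? 194.79.0.0  path d0:-→d1:-→d2:-→d3:-→d4:-→d5:-→d6:-→d7:-→d8:-→d9:-→d10:-→d11:-→d12:-→d13:-→d14:-→d15:-→d16:H3→d17:-  best=H3
  + 194.79.80.0/20 (H1) depth=20
  ? 194.79.80.2  path d0:-→d1:-→d2:-→d3:-→d4:-→d5:-→d6:-→d7:-→d8:-→d9:-→d10:-→d11:-→d12:-→d13:-→d14:-→d15:-→d16:H3→d17:-→d18:-→d19:H3→d20:H1  best=H1
  ? 194.79.82.11  path d0:-→d1:-→d2:-→d3:-→d4:-→d5:-→d6:-→d7:-→d8:-→d9:-→d10:-→d11:-→d12:-→d13:-→d14:-→d15:-→d16:H3→d17:-→d18:-→d19:H3→d20:H1  best=H1
  + 113.246.132.0/22 (H0) depth=22
  ? 194.79.80.0  path d0:-→d1:-→d2:-→d3:-→d4:-→d5:-→d6:-→d7:-→d8:-→d9:-→d10:-→d11:-→d12:-→d13:-→d14:-→d15:-→d16:H3→d17:-→d18:-→d19:H3→d20:H1  best=H1
  + 194.79.81.208/28 (H3) depth=28
  + 113.246.133.53/32 (H0) depth=32

== LOOKUPS ==
["H3","H1","H1","H1"]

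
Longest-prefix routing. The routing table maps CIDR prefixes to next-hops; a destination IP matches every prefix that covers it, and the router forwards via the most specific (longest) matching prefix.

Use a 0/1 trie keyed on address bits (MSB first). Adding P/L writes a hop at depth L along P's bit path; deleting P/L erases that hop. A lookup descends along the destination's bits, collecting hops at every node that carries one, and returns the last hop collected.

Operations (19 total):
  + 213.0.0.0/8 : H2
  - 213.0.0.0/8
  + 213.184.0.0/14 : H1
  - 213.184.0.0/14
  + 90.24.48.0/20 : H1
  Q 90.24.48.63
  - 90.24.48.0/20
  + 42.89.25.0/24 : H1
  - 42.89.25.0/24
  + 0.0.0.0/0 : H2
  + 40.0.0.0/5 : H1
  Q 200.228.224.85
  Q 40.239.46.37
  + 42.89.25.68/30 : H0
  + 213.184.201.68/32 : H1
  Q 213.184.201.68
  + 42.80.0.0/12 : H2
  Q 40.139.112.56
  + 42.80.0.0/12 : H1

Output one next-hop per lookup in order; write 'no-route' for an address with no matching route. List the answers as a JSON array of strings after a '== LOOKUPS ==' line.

Trace:
  add 213.0.0.0/8 -> H2 at depth 8
  - 213.0.0.0/8 clear@8
  add 213.184.0.0/14 -> H1 at depth 14
  - 213.184.0.0/14 clear@14
  add 90.24.48.0/20 -> H1 at depth 20
  lookup 90.24.48.63: bits 01011010000110000011 walk d0:-→d1:-→d2:-→d3:-→d4:-→d5:-→d6:-→d7:-→d8:-→d9:-→d10:-→d11:-→d12:-→d13:-→d14:-→d15:-→d16:-→d17:-→d18:-→d19:-→d20:H1 -> H1
  - 90.24.48.0/20 clear@20
  add 42.89.25.0/24 -> H1 at depth 24
  - 42.89.25.0/24 clear@24
  add 0.0.0.0/0 -> H2 at depth 0
  add 40.0.0.0/5 -> H1 at depth 5
  lookup 200.228.224.85: bits 110 walk d0:H2→d1:-→d2:-→d3:- -> H2
  lookup 40.239.46.37: bits 001010 walk d0:H2→d1:-→d2:-→d3:-→d4:-→d5:H1→d6:- -> H1
  add 42.89.25.68/30 -> H0 at depth 30
  add 213.184.201.68/32 -> H1 at depth 32
  lookup 213.184.201.68: bits 11010101101110001100100101000100 walk d0:H2→d1:-→d2:-→d3:-→d4:-→d5:-→d6:-→d7:-→d8:-→d9:-→d10:-→d11:-→d12:-→d13:-→d14:-→d15:-→d16:-→d17:-→d18:-→d19:-→d20:-→d21:-→d22:-→d23:-→d24:-→d25:-→d26:-→d27:-→d28:-→d29:-→d30:-→d31:-→d32:H1 -> H1
  add 42.80.0.0/12 -> H2 at depth 12
  lookup 40.139.112.56: bits 001010 walk d0:H2→d1:-→d2:-→d3:-→d4:-→d5:H1→d6:- -> H1
  add 42.80.0.0/12 -> H1 at depth 12

== LOOKUPS ==
["H1","H2","H1","H1","H1"]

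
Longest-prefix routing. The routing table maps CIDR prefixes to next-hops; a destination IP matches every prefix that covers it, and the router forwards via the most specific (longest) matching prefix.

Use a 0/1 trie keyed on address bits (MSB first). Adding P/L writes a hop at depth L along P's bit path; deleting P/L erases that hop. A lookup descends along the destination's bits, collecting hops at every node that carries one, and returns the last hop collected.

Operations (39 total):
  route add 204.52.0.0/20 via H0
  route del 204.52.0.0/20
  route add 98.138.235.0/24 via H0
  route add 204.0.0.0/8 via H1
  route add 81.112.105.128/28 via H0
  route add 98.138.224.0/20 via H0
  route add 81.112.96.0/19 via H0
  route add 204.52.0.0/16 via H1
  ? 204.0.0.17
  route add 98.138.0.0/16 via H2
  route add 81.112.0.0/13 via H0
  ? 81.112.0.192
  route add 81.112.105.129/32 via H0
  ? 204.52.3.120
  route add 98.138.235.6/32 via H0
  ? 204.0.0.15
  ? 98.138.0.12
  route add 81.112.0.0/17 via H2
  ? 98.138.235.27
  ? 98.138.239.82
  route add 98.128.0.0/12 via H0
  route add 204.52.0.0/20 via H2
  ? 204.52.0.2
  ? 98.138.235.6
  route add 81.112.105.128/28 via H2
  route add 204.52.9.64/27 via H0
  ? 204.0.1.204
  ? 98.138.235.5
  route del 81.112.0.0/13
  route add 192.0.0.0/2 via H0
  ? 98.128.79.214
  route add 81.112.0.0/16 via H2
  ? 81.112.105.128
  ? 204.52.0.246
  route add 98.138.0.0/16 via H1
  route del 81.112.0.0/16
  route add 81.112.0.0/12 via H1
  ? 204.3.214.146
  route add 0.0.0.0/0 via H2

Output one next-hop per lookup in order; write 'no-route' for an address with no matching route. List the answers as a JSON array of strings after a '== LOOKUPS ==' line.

Process each operation:
  + 204.52.0.0/20 (H0) depth=20
  del 204.52.0.0/20 (clear depth 20)
  + 98.138.235.0/24 (H0) depth=24
  + 204.0.0.0/8 (H1) depth=8
  + 81.112.105.128/28 (H0) depth=28
  + 98.138.224.0/20 (H0) depth=20
  + 81.112.96.0/19 (H0) depth=19
  + 204.52.0.0/16 (H1) depth=16
  ? 204.0.0.17  path d0:-→d1:-→d2:-→d3:-→d4:-→d5:-→d6:-→d7:-→d8:H1→d9:-→d10:-  best=H1
  + 98.138.0.0/16 (H2) depth=16
  + 81.112.0.0/13 (H0) depth=13
  ? 81.112.0.192  path d0:-→d1:-→d2:-→d3:-→d4:-→d5:-→d6:-→d7:-→d8:-→d9:-→d10:-→d11:-→d12:-→d13:H0→d14:-→d15:-→d16:-→d17:-  best=H0
  + 81.112.105.129/32 (H0) depth=32
  ? 204.52.3.120  path d0:-→d1:-→d2:-→d3:-→d4:-→d5:-→d6:-→d7:-→d8:H1→d9:-→d10:-→d11:-→d12:-→d13:-→d14:-→d15:-→d16:H1→d17:-→d18:-→d19:-→d20:-  best=H1
  + 98.138.235.6/32 (H0) depth=32
  ? 204.0.0.15  path d0:-→d1:-→d2:-→d3:-→d4:-→d5:-→d6:-→d7:-→d8:H1→d9:-→d10:-  best=H1
  ? 98.138.0.12  path d0:-→d1:-→d2:-→d3:-→d4:-→d5:-→d6:-→d7:-→d8:-→d9:-→d10:-→d11:-→d12:-→d13:-→d14:-→d15:-→d16:H2  best=H2
  + 81.112.0.0/17 (H2) depth=17
  ? 98.138.235.27  path d0:-→d1:-→d2:-→d3:-→d4:-→d5:-→d6:-→d7:-→d8:-→d9:-→d10:-→d11:-→d12:-→d13:-→d14:-→d15:-→d16:H2→d17:-→d18:-→d19:-→d20:H0→d21:-→d22:-→d23:-→d24:H0→d25:-→d26:-→d27:-  best=H0
  ? 98.138.239.82  path d0:-→d1:-→d2:-→d3:-→d4:-→d5:-→d6:-→d7:-→d8:-→d9:-→d10:-→d11:-→d12:-→d13:-→d14:-→d15:-→d16:H2→d17:-→d18:-→d19:-→d20:H0→d21:-  best=H0
  + 98.128.0.0/12 (H0) depth=12
  + 204.52.0.0/20 (H2) depth=20
  ? 204.52.0.2  path d0:-→d1:-→d2:-→d3:-→d4:-→d5:-→d6:-→d7:-→d8:H1→d9:-→d10:-→d11:-→d12:-→d13:-→d14:-→d15:-→d16:H1→d17:-→d18:-→d19:-→d20:H2  best=H2
  ? 98.138.235.6  path d0:-→d1:-→d2:-→d3:-→d4:-→d5:-→d6:-→d7:-→d8:-→d9:-→d10:-→d11:-→d12:H0→d13:-→d14:-→d15:-→d16:H2→d17:-→d18:-→d19:-→d20:H0→d21:-→d22:-→d23:-→d24:H0→d25:-→d26:-→d27:-→d28:-→d29:-→d30:-→d31:-→d32:H0  best=H0
  + 81.112.105.128/28 (H2) depth=28
  + 204.52.9.64/27 (H0) depth=27
  ? 204.0.1.204  path d0:-→d1:-→d2:-→d3:-→d4:-→d5:-→d6:-→d7:-→d8:H1→d9:-→d10:-  best=H1
  ? 98.138.235.5  path d0:-→d1:-→d2:-→d3:-→d4:-→d5:-→d6:-→d7:-→d8:-→d9:-→d10:-→d11:-→d12:H0→d13:-→d14:-→d15:-→d16:H2→d17:-→d18:-→d19:-→d20:H0→d21:-→d22:-→d23:-→d24:H0→d25:-→d26:-→d27:-→d28:-→d29:-→d30:-  best=H0
  del 81.112.0.0/13 (clear depth 13)
  + 192.0.0.0/2 (H0) depth=2
  ? 98.128.79.214  path d0:-→d1:-→d2:-→d3:-→d4:-→d5:-→d6:-→d7:-→d8:-→d9:-→d10:-→d11:-→d12:H0  best=H0
  + 81.112.0.0/16 (H2) depth=16
  ? 81.112.105.128  path d0:-→d1:-→d2:-→d3:-→d4:-→d5:-→d6:-→d7:-→d8:-→d9:-→d10:-→d11:-→d12:-→d13:-→d14:-→d15:-→d16:H2→d17:H2→d18:-→d19:H0→d20:-→d21:-→d22:-→d23:-→d24:-→d25:-→d26:-→d27:-→d28:H2→d29:-→d30:-→d31:-  best=H2
  ? 204.52.0.246  path d0:-→d1:-→d2:H0→d3:-→d4:-→d5:-→d6:-→d7:-→d8:H1→d9:-→d10:-→d11:-→d12:-→d13:-→d14:-→d15:-→d16:H1→d17:-→d18:-→d19:-→d20:H2  best=H2
  + 98.138.0.0/16 (H1) depth=16
  del 81.112.0.0/16 (clear depth 16)
  + 81.112.0.0/12 (H1) depth=12
  ? 204.3.214.146  path d0:-→d1:-→d2:H0→d3:-→d4:-→d5:-→d6:-→d7:-→d8:H1→d9:-→d10:-  best=H1
  + 0.0.0.0/0 (H2) depth=0

== LOOKUPS ==
["H1","H0","H1","H1","H2","H0","H0","H2","H0","H1","H0","H0","H2","H2","H1"]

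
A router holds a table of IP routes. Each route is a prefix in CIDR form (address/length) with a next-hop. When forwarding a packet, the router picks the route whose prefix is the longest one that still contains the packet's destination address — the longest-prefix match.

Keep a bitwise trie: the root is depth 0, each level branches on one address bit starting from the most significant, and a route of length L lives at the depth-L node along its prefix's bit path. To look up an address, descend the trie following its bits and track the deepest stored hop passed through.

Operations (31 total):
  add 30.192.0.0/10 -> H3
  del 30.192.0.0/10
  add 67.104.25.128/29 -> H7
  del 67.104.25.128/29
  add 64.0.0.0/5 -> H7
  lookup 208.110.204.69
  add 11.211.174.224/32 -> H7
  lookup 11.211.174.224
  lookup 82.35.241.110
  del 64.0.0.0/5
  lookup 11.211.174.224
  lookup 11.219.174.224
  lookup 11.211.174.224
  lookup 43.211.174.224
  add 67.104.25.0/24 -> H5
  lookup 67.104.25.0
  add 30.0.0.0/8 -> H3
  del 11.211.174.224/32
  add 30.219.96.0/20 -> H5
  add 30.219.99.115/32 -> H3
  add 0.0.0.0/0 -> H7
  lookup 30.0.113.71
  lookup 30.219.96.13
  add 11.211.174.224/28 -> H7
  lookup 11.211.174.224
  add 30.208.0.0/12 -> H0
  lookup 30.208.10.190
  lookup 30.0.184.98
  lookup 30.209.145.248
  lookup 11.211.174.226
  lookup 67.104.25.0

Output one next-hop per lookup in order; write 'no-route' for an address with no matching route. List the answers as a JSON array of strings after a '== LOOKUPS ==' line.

Trace:
  add 30.192.0.0/10 -> H3 at depth 10
  - 30.192.0.0/10 clear@10
  add 67.104.25.128/29 -> H7 at depth 29
  - 67.104.25.128/29 clear@29
  add 64.0.0.0/5 -> H7 at depth 5
  ? 208.110.204.69  path d0:-  best=no-route
  add 11.211.174.224/32 -> H7 at depth 32
  ? 11.211.174.224  path d0:-→d1:-→d2:-→d3:-→d4:-→d5:-→d6:-→d7:-→d8:-→d9:-→d10:-→d11:-→d12:-→d13:-→d14:-→d15:-→d16:-→d17:-→d18:-→d19:-→d20:-→d21:-→d22:-→d23:-→d24:-→d25:-→d26:-→d27:-→d28:-→d29:-→d30:-→d31:-→d32:H7  best=H7
  ? 82.35.241.110  path d0:-→d1:-→d2:-→d3:-  best=no-route
  - 64.0.0.0/5 clear@5
  ? 11.211.174.224  path d0:-→d1:-→d2:-→d3:-→d4:-→d5:-→d6:-→d7:-→d8:-→d9:-→d10:-→d11:-→d12:-→d13:-→d14:-→d15:-→d16:-→d17:-→d18:-→d19:-→d20:-→d21:-→d22:-→d23:-→d24:-→d25:-→d26:-→d27:-→d28:-→d29:-→d30:-→d31:-→d32:H7  best=H7
  ? 11.219.174.224  path d0:-→d1:-→d2:-→d3:-→d4:-→d5:-→d6:-→d7:-→d8:-→d9:-→d10:-→d11:-→d12:-  best=no-route
  ? 11.211.174.224  path d0:-→d1:-→d2:-→d3:-→d4:-→d5:-→d6:-→d7:-→d8:-→d9:-→d10:-→d11:-→d12:-→d13:-→d14:-→d15:-→d16:-→d17:-→d18:-→d19:-→d20:-→d21:-→d22:-→d23:-→d24:-→d25:-→d26:-→d27:-→d28:-→d29:-→d30:-→d31:-→d32:H7  best=H7
  ? 43.211.174.224  path d0:-→d1:-→d2:-  best=no-route
  add 67.104.25.0/24 -> H5 at depth 24
  ? 67.104.25.0  path d0:-→d1:-→d2:-→d3:-→d4:-→d5:-→d6:-→d7:-→d8:-→d9:-→d10:-→d11:-→d12:-→d13:-→d14:-→d15:-→d16:-→d17:-→d18:-→d19:-→d20:-→d21:-→d22:-→d23:-→d24:H5  best=H5
  add 30.0.0.0/8 -> H3 at depth 8
  - 11.211.174.224/32 clear@32
  add 30.219.96.0/20 -> H5 at depth 20
  add 30.219.99.115/32 -> H3 at depth 32
  add 0.0.0.0/0 -> H7 at depth 0
  ? 30.0.113.71  path d0:H7→d1:-→d2:-→d3:-→d4:-→d5:-→d6:-→d7:-→d8:H3  best=H3
  ? 30.219.96.13  path d0:H7→d1:-→d2:-→d3:-→d4:-→d5:-→d6:-→d7:-→d8:H3→d9:-→d10:-→d11:-→d12:-→d13:-→d14:-→d15:-→d16:-→d17:-→d18:-→d19:-→d20:H5→d21:-→d22:-  best=H5
  add 11.211.174.224/28 -> H7 at depth 28
  ? 11.211.174.224  path d0:H7→d1:-→d2:-→d3:-→d4:-→d5:-→d6:-→d7:-→d8:-→d9:-→d10:-→d11:-→d12:-→d13:-→d14:-→d15:-→d16:-→d17:-→d18:-→d19:-→d20:-→d21:-→d22:-→d23:-→d24:-→d25:-→d26:-→d27:-→d28:H7→d29:-→d30:-→d31:-→d32:-  best=H7
  add 30.208.0.0/12 -> H0 at depth 12
  ? 30.208.10.190  path d0:H7→d1:-→d2:-→d3:-→d4:-→d5:-→d6:-→d7:-→d8:H3→d9:-→d10:-→d11:-→d12:H0  best=H0
  ? 30.0.184.98  path d0:H7→d1:-→d2:-→d3:-→d4:-→d5:-→d6:-→d7:-→d8:H3  best=H3
  ? 30.209.145.248  path d0:H7→d1:-→d2:-→d3:-→d4:-→d5:-→d6:-→d7:-→d8:H3→d9:-→d10:-→d11:-→d12:H0  best=H0
  ? 11.211.174.226  path d0:H7→d1:-→d2:-→d3:-→d4:-→d5:-→d6:-→d7:-→d8:-→d9:-→d10:-→d11:-→d12:-→d13:-→d14:-→d15:-→d16:-→d17:-→d18:-→d19:-→d20:-→d21:-→d22:-→d23:-→d24:-→d25:-→d26:-→d27:-→d28:H7→d29:-→d30:-  best=H7
  ? 67.104.25.0  path d0:H7→d1:-→d2:-→d3:-→d4:-→d5:-→d6:-→d7:-→d8:-→d9:-→d10:-→d11:-→d12:-→d13:-→d14:-→d15:-→d16:-→d17:-→d18:-→d19:-→d20:-→d21:-→d22:-→d23:-→d24:H5  best=H5

== LOOKUPS ==
["no-route","H7","no-route","H7","no-route","H7","no-route","H5","H3","H5","H7","H0","H3","H0","H7","H5"]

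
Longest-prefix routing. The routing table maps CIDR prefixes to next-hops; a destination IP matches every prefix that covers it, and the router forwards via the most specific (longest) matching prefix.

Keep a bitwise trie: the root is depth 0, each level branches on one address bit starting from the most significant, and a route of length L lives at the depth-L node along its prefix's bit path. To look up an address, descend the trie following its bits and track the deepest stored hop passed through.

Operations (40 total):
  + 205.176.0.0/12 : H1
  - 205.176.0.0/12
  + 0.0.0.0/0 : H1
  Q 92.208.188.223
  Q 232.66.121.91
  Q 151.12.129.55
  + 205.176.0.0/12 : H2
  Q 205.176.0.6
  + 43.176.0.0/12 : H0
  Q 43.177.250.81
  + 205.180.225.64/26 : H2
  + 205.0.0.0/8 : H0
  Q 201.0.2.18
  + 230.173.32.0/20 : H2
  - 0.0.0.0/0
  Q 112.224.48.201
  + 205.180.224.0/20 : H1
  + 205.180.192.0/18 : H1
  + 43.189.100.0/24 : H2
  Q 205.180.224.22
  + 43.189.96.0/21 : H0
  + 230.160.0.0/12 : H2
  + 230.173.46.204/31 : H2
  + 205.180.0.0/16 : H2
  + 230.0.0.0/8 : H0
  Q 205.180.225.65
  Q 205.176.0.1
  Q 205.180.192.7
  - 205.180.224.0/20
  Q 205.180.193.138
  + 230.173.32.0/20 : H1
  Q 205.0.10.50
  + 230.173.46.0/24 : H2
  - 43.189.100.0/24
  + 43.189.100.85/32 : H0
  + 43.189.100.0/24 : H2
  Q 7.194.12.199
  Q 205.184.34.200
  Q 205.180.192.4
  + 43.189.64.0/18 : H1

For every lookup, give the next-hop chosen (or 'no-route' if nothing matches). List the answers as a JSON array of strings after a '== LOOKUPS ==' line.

Apply in order:
  + 205.176.0.0/12 (H1) depth=12
  - 205.176.0.0/12 clear@12
  + 0.0.0.0/0 (H1) depth=0
  ? 92.208.188.223  path d0:H1  best=H1
  ? 232.66.121.91  path d0:H1→d1:-→d2:-  best=H1
  ? 151.12.129.55  path d0:H1→d1:-  best=H1
  + 205.176.0.0/12 (H2) depth=12
  ? 205.176.0.6  path d0:H1→d1:-→d2:-→d3:-→d4:-→d5:-→d6:-→d7:-→d8:-→d9:-→d10:-→d11:-→d12:H2  best=H2
  + 43.176.0.0/12 (H0) depth=12
  ? 43.177.250.81  path d0:H1→d1:-→d2:-→d3:-→d4:-→d5:-→d6:-→d7:-→d8:-→d9:-→d10:-→d11:-→d12:H0  best=H0
  + 205.180.225.64/26 (H2) depth=26
  + 205.0.0.0/8 (H0) depth=8
  ? 201.0.2.18  path d0:H1→d1:-→d2:-→d3:-→d4:-→d5:-  best=H1
  + 230.173.32.0/20 (H2) depth=20
  - 0.0.0.0/0 clear@0
  ? 112.224.48.201  path d0:-→d1:-  best=no-route
  + 205.180.224.0/20 (H1) depth=20
  + 205.180.192.0/18 (H1) depth=18
  + 43.189.100.0/24 (H2) depth=24
  ? 205.180.224.22  path d0:-→d1:-→d2:-→d3:-→d4:-→d5:-→d6:-→d7:-→d8:H0→d9:-→d10:-→d11:-→d12:H2→d13:-→d14:-→d15:-→d16:-→d17:-→d18:H1→d19:-→d20:H1→d21:-→d22:-→d23:-  best=H1
  + 43.189.96.0/21 (H0) depth=21
  + 230.160.0.0/12 (H2) depth=12
  + 230.173.46.204/31 (H2) depth=31
  + 205.180.0.0/16 (H2) depth=16
  + 230.0.0.0/8 (H0) depth=8
  ? 205.180.225.65  path d0:-→d1:-→d2:-→d3:-→d4:-→d5:-→d6:-→d7:-→d8:H0→d9:-→d10:-→d11:-→d12:H2→d13:-→d14:-→d15:-→d16:H2→d17:-→d18:H1→d19:-→d20:H1→d21:-→d22:-→d23:-→d24:-→d25:-→d26:H2  best=H2
  ? 205.176.0.1  path d0:-→d1:-→d2:-→d3:-→d4:-→d5:-→d6:-→d7:-→d8:H0→d9:-→d10:-→d11:-→d12:H2→d13:-  best=H2
  ? 205.180.192.7  path d0:-→d1:-→d2:-→d3:-→d4:-→d5:-→d6:-→d7:-→d8:H0→d9:-→d10:-→d11:-→d12:H2→d13:-→d14:-→d15:-→d16:H2→d17:-→d18:H1  best=H1
  - 205.180.224.0/20 clear@20
  ? 205.180.193.138  path d0:-→d1:-→d2:-→d3:-→d4:-→d5:-→d6:-→d7:-→d8:H0→d9:-→d10:-→d11:-→d12:H2→d13:-→d14:-→d15:-→d16:H2→d17:-→d18:H1  best=H1
  + 230.173.32.0/20 (H1) depth=20
  ? 205.0.10.50  path d0:-→d1:-→d2:-→d3:-→d4:-→d5:-→d6:-→d7:-→d8:H0  best=H0
  + 230.173.46.0/24 (H2) depth=24
  - 43.189.100.0/24 clear@24
  + 43.189.100.85/32 (H0) depth=32
  + 43.189.100.0/24 (H2) depth=24
  ? 7.194.12.199  path d0:-→d1:-→d2:-  best=no-route
  ? 205.184.34.200  path d0:-→d1:-→d2:-→d3:-→d4:-→d5:-→d6:-→d7:-→d8:H0→d9:-→d10:-→d11:-→d12:H2  best=H2
  ? 205.180.192.4  path d0:-→d1:-→d2:-→d3:-→d4:-→d5:-→d6:-→d7:-→d8:H0→d9:-→d10:-→d11:-→d12:H2→d13:-→d14:-→d15:-→d16:H2→d17:-→d18:H1  best=H1
  + 43.189.64.0/18 (H1) depth=18

== LOOKUPS ==
["H1","H1","H1","H2","H0","H1","no-route","H1","H2","H2","H1","H1","H0","no-route","H2","H1"]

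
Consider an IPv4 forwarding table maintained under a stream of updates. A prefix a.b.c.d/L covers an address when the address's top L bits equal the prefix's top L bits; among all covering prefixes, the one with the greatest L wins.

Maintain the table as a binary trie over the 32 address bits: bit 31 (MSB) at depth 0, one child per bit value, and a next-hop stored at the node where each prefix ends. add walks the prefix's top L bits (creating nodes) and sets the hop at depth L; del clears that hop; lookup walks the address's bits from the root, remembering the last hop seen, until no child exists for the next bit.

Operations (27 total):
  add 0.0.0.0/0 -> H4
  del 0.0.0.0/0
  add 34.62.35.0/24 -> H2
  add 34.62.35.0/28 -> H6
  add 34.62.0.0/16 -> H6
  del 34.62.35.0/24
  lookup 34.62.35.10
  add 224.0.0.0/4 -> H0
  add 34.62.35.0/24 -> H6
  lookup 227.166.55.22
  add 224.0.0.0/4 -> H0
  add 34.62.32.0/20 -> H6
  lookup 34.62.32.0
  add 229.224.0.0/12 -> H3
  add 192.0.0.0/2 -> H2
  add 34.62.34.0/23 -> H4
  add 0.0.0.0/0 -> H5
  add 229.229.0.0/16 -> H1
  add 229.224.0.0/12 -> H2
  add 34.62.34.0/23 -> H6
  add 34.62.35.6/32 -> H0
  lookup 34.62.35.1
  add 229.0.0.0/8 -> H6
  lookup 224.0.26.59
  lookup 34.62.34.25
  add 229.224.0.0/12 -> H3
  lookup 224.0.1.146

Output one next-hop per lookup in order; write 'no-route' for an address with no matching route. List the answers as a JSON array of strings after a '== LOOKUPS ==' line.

Process each operation:
  add 0.0.0.0/0 -> H4 at depth 0
  - 0.0.0.0/0 clear@0
  add 34.62.35.0/24 -> H2 at depth 24
  add 34.62.35.0/28 -> H6 at depth 28
  add 34.62.0.0/16 -> H6 at depth 16
  - 34.62.35.0/24 clear@24
  Q 34.62.35.10: descend 0010001000111110001000110000 ; hops seen [H6,H6] ; pick H6
  add 224.0.0.0/4 -> H0 at depth 4
  add 34.62.35.0/24 -> H6 at depth 24
  Q 227.166.55.22: descend 1110 ; hops seen [H0] ; pick H0
  add 224.0.0.0/4 -> H0 at depth 4
  add 34.62.32.0/20 -> H6 at depth 20
  Q 34.62.32.0: descend 0010001000111110001000 ; hops seen [H6,H6] ; pick H6
  add 229.224.0.0/12 -> H3 at depth 12
  add 192.0.0.0/2 -> H2 at depth 2
  add 34.62.34.0/23 -> H4 at depth 23
  add 0.0.0.0/0 -> H5 at depth 0
  add 229.229.0.0/16 -> H1 at depth 16
  add 229.224.0.0/12 -> H2 at depth 12
  add 34.62.34.0/23 -> H6 at depth 23
  add 34.62.35.6/32 -> H0 at depth 32
  Q 34.62.35.1: descend 00100010001111100010001100000 ; hops seen [H5,H6,H6,H6,H6,H6] ; pick H6
  add 229.0.0.0/8 -> H6 at depth 8
  Q 224.0.26.59: descend 11100 ; hops seen [H5,H2,H0] ; pick H0
  Q 34.62.34.25: descend 00100010001111100010001 ; hops seen [H5,H6,H6,H6] ; pick H6
  add 229.224.0.0/12 -> H3 at depth 12
  Q 224.0.1.146: descend 11100 ; hops seen [H5,H2,H0] ; pick H0

== LOOKUPS ==
["H6","H0","H6","H6","H0","H6","H0"]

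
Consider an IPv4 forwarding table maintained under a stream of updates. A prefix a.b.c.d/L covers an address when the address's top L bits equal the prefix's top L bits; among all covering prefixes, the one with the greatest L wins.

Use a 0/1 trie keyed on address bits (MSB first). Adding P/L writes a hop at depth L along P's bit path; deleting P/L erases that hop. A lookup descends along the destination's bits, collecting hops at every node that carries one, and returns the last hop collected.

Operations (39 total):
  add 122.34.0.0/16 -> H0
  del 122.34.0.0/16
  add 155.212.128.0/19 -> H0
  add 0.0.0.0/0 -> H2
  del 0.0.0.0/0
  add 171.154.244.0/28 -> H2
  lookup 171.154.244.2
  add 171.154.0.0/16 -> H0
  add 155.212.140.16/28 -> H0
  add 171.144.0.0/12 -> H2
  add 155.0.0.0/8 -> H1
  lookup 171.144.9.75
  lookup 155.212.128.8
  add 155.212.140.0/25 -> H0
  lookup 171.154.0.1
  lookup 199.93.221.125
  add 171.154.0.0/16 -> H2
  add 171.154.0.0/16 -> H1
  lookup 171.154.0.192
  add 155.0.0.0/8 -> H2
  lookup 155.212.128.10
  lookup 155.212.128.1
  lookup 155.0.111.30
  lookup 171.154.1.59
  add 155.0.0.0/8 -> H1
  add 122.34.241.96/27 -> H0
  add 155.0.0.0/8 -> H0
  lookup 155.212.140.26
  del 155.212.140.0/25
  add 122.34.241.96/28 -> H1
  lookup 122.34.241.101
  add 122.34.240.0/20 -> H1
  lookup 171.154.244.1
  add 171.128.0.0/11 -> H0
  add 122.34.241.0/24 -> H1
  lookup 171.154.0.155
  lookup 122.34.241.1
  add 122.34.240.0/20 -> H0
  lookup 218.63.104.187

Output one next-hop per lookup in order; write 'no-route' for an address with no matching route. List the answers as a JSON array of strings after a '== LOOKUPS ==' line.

Trace:
  + 122.34.0.0/16 (H0) depth=16
  - 122.34.0.0/16 clear@16
  + 155.212.128.0/19 (H0) depth=19
  + 0.0.0.0/0 (H2) depth=0
  - 0.0.0.0/0 clear@0
  + 171.154.244.0/28 (H2) depth=28
  Q 171.154.244.2: descend 1010101110011010111101000000 ; hops seen [H2] ; pick H2
  + 171.154.0.0/16 (H0) depth=16
  + 155.212.140.16/28 (H0) depth=28
  + 171.144.0.0/12 (H2) depth=12
  + 155.0.0.0/8 (H1) depth=8
  Q 171.144.9.75: descend 101010111001 ; hops seen [H2] ; pick H2
  Q 155.212.128.8: descend 10011011110101001000 ; hops seen [H1,H0] ; pick H0
  + 155.212.140.0/25 (H0) depth=25
  Q 171.154.0.1: descend 1010101110011010 ; hops seen [H2,H0] ; pick H0
  Q 199.93.221.125: descend 1 ; hops seen [∅] ; pick no-route
  + 171.154.0.0/16 (H2) depth=16
  + 171.154.0.0/16 (H1) depth=16
  Q 171.154.0.192: descend 1010101110011010 ; hops seen [H2,H1] ; pick H1
  + 155.0.0.0/8 (H2) depth=8
  Q 155.212.128.10: descend 10011011110101001000 ; hops seen [H2,H0] ; pick H0
  Q 155.212.128.1: descend 10011011110101001000 ; hops seen [H2,H0] ; pick H0
  Q 155.0.111.30: descend 10011011 ; hops seen [H2] ; pick H2
  Q 171.154.1.59: descend 1010101110011010 ; hops seen [H2,H1] ; pick H1
  + 155.0.0.0/8 (H1) depth=8
  + 122.34.241.96/27 (H0) depth=27
  + 155.0.0.0/8 (H0) depth=8
  Q 155.212.140.26: descend 1001101111010100100011000001 ; hops seen [H0,H0,H0,H0] ; pick H0
  - 155.212.140.0/25 clear@25
  + 122.34.241.96/28 (H1) depth=28
  Q 122.34.241.101: descend 0111101000100010111100010110 ; hops seen [H0,H1] ; pick H1
  + 122.34.240.0/20 (H1) depth=20
  Q 171.154.244.1: descend 1010101110011010111101000000 ; hops seen [H2,H1,H2] ; pick H2
  + 171.128.0.0/11 (H0) depth=11
  + 122.34.241.0/24 (H1) depth=24
  Q 171.154.0.155: descend 1010101110011010 ; hops seen [H0,H2,H1] ; pick H1
  Q 122.34.241.1: descend 0111101000100010111100010 ; hops seen [H1,H1] ; pick H1
  + 122.34.240.0/20 (H0) depth=20
  Q 218.63.104.187: descend 1 ; hops seen [∅] ; pick no-route

== LOOKUPS ==
["H2","H2","H0","H0","no-route","H1","H0","H0","H2","H1","H0","H1","H2","H1","H1","no-route"]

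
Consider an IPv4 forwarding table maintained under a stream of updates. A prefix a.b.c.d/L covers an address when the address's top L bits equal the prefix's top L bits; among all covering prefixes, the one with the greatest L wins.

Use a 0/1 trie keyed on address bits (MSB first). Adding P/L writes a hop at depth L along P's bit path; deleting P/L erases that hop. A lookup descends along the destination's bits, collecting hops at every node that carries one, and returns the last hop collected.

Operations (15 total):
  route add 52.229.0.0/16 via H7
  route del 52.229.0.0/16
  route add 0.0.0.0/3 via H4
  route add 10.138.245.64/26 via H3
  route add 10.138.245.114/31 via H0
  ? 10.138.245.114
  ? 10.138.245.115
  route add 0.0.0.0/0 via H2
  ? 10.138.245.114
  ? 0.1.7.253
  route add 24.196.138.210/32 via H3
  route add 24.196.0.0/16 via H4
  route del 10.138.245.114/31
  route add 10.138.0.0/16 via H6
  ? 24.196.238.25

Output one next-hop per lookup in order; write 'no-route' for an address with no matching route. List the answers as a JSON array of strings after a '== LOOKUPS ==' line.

Process each operation:
  add 52.229.0.0/16 -> H7 at depth 16
  - 52.229.0.0/16 clear@16
  add 0.0.0.0/3 -> H4 at depth 3
  add 10.138.245.64/26 -> H3 at depth 26
  add 10.138.245.114/31 -> H0 at depth 31
  Q 10.138.245.114: descend 0000101010001010111101010111001 ; hops seen [H4,H3,H0] ; pick H0
  Q 10.138.245.115: descend 0000101010001010111101010111001 ; hops seen [H4,H3,H0] ; pick H0
  add 0.0.0.0/0 -> H2 at depth 0
  Q 10.138.245.114: descend 0000101010001010111101010111001 ; hops seen [H2,H4,H3,H0] ; pick H0
  Q 0.1.7.253: descend 0000 ; hops seen [H2,H4] ; pick H4
  add 24.196.138.210/32 -> H3 at depth 32
  add 24.196.0.0/16 -> H4 at depth 16
  - 10.138.245.114/31 clear@31
  add 10.138.0.0/16 -> H6 at depth 16
  Q 24.196.238.25: descend 00011000110001001 ; hops seen [H2,H4,H4] ; pick H4

== LOOKUPS ==
["H0","H0","H0","H4","H4"]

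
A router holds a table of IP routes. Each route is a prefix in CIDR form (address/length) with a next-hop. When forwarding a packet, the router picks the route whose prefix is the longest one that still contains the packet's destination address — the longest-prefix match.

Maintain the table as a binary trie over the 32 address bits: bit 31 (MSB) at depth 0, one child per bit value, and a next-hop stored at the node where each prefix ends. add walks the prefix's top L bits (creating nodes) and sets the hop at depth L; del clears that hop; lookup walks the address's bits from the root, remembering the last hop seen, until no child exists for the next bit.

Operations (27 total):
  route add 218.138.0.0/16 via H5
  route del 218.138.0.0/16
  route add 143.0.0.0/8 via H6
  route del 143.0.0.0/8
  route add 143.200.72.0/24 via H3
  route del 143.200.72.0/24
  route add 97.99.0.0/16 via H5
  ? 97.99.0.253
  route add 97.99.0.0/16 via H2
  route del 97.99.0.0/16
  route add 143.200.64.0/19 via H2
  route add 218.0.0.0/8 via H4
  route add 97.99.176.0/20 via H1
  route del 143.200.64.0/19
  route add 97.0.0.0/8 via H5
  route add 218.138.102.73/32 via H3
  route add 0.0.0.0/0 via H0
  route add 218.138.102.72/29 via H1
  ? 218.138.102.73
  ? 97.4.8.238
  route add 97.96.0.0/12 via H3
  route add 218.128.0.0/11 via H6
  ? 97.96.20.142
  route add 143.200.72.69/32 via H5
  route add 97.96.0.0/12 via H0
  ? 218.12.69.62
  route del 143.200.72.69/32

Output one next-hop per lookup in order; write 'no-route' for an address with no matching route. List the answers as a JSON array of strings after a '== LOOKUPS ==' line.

Process each operation:
  + 218.138.0.0/16 (H5) depth=16
  - 218.138.0.0/16 clear@16
  + 143.0.0.0/8 (H6) depth=8
  - 143.0.0.0/8 clear@8
  + 143.200.72.0/24 (H3) depth=24
  - 143.200.72.0/24 clear@24
  + 97.99.0.0/16 (H5) depth=16
  lookup 97.99.0.253: bits 0110000101100011 walk d0:-→d1:-→d2:-→d3:-→d4:-→d5:-→d6:-→d7:-→d8:-→d9:-→d10:-→d11:-→d12:-→d13:-→d14:-→d15:-→d16:H5 -> H5
  + 97.99.0.0/16 (H2) depth=16
  - 97.99.0.0/16 clear@16
  + 143.200.64.0/19 (H2) depth=19
  + 218.0.0.0/8 (H4) depth=8
  + 97.99.176.0/20 (H1) depth=20
  - 143.200.64.0/19 clear@19
  + 97.0.0.0/8 (H5) depth=8
  + 218.138.102.73/32 (H3) depth=32
  + 0.0.0.0/0 (H0) depth=0
  + 218.138.102.72/29 (H1) depth=29
  lookup 218.138.102.73: bits 11011010100010100110011001001001 walk d0:H0→d1:-→d2:-→d3:-→d4:-→d5:-→d6:-→d7:-→d8:H4→d9:-→d10:-→d11:-→d12:-→d13:-→d14:-→d15:-→d16:-→d17:-→d18:-→d19:-→d20:-→d21:-→d22:-→d23:-→d24:-→d25:-→d26:-→d27:-→d28:-→d29:H1→d30:-→d31:-→d32:H3 -> H3
  lookup 97.4.8.238: bits 011000010 walk d0:H0→d1:-→d2:-→d3:-→d4:-→d5:-→d6:-→d7:-→d8:H5→d9:- -> H5
  + 97.96.0.0/12 (H3) depth=12
  + 218.128.0.0/11 (H6) depth=11
  lookup 97.96.20.142: bits 01100001011000 walk d0:H0→d1:-→d2:-→d3:-→d4:-→d5:-→d6:-→d7:-→d8:H5→d9:-→d10:-→d11:-→d12:H3→d13:-→d14:- -> H3
  + 143.200.72.69/32 (H5) depth=32
  + 97.96.0.0/12 (H0) depth=12
  lookup 218.12.69.62: bits 11011010 walk d0:H0→d1:-→d2:-→d3:-→d4:-→d5:-→d6:-→d7:-→d8:H4 -> H4
  - 143.200.72.69/32 clear@32

== LOOKUPS ==
["H5","H3","H5","H3","H4"]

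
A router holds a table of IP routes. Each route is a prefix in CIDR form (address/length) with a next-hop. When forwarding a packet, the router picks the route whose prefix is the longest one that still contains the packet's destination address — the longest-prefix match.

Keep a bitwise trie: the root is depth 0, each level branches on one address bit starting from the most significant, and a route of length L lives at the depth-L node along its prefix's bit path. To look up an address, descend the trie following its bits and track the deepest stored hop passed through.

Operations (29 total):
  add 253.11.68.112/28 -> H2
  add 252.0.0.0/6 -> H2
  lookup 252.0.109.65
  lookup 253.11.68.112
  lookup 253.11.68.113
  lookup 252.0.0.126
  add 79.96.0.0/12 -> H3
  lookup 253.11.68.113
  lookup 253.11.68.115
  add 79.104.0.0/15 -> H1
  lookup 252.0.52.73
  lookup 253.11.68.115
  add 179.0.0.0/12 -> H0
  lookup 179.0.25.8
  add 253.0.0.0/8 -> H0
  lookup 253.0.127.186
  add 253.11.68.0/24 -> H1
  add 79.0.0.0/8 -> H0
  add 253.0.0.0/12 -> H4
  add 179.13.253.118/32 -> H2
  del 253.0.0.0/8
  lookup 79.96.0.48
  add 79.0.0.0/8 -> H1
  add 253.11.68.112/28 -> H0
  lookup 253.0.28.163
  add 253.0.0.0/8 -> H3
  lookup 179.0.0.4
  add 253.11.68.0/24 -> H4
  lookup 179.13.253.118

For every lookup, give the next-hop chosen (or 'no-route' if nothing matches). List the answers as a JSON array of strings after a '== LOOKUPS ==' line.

Apply in order:
  + 253.11.68.112/28 (H2) depth=28
  + 252.0.0.0/6 (H2) depth=6
  Q 252.0.109.65: descend 1111110 ; hops seen [H2] ; pick H2
  Q 253.11.68.112: descend 1111110100001011010001000111 ; hops seen [H2,H2] ; pick H2
  Q 253.11.68.113: descend 1111110100001011010001000111 ; hops seen [H2,H2] ; pick H2
  Q 252.0.0.126: descend 1111110 ; hops seen [H2] ; pick H2
  + 79.96.0.0/12 (H3) depth=12
  Q 253.11.68.113: descend 1111110100001011010001000111 ; hops seen [H2,H2] ; pick H2
  Q 253.11.68.115: descend 1111110100001011010001000111 ; hops seen [H2,H2] ; pick H2
  + 79.104.0.0/15 (H1) depth=15
  Q 252.0.52.73: descend 1111110 ; hops seen [H2] ; pick H2
  Q 253.11.68.115: descend 1111110100001011010001000111 ; hops seen [H2,H2] ; pick H2
  + 179.0.0.0/12 (H0) depth=12
  Q 179.0.25.8: descend 101100110000 ; hops seen [H0] ; pick H0
  + 253.0.0.0/8 (H0) depth=8
  Q 253.0.127.186: descend 111111010000 ; hops seen [H2,H0] ; pick H0
  + 253.11.68.0/24 (H1) depth=24
  + 79.0.0.0/8 (H0) depth=8
  + 253.0.0.0/12 (H4) depth=12
  + 179.13.253.118/32 (H2) depth=32
  - 253.0.0.0/8 clear@8
  Q 79.96.0.48: descend 010011110110 ; hops seen [H0,H3] ; pick H3
  + 79.0.0.0/8 (H1) depth=8
  + 253.11.68.112/28 (H0) depth=28
  Q 253.0.28.163: descend 111111010000 ; hops seen [H2,H4] ; pick H4
  + 253.0.0.0/8 (H3) depth=8
  Q 179.0.0.4: descend 101100110000 ; hops seen [H0] ; pick H0
  + 253.11.68.0/24 (H4) depth=24
  Q 179.13.253.118: descend 10110011000011011111110101110110 ; hops seen [H0,H2] ; pick H2

== LOOKUPS ==
["H2","H2","H2","H2","H2","H2","H2","H2","H0","H0","H3","H4","H0","H2"]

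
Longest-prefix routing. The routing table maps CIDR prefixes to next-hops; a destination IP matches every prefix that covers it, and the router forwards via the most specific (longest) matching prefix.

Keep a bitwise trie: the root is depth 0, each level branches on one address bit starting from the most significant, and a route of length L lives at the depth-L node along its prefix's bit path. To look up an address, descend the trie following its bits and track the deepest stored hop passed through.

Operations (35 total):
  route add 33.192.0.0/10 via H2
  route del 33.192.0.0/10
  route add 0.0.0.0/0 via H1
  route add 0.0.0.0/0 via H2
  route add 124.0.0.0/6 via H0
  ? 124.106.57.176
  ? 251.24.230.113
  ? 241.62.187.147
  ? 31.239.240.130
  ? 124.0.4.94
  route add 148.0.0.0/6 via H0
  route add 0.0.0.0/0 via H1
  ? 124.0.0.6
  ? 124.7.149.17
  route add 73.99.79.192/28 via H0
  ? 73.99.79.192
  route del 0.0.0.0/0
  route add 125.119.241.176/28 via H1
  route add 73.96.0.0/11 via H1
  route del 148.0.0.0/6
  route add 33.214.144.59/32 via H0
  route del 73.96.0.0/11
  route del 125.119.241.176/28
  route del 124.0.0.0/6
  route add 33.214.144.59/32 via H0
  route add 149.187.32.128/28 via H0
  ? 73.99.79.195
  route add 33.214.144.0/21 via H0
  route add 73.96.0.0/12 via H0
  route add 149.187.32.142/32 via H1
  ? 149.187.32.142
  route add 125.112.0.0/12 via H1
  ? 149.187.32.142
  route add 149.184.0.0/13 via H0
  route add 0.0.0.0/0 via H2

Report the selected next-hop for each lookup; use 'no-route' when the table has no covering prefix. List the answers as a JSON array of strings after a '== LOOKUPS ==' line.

Apply in order:
  + 33.192.0.0/10 (H2) depth=10
  del 33.192.0.0/10 (clear depth 10)
  + 0.0.0.0/0 (H1) depth=0
  + 0.0.0.0/0 (H2) depth=0
  + 124.0.0.0/6 (H0) depth=6
  Q 124.106.57.176: descend 011111 ; hops seen [H2,H0] ; pick H0
  Q 251.24.230.113: descend ε ; hops seen [H2] ; pick H2
  Q 241.62.187.147: descend ε ; hops seen [H2] ; pick H2
  Q 31.239.240.130: descend 00 ; hops seen [H2] ; pick H2
  Q 124.0.4.94: descend 011111 ; hops seen [H2,H0] ; pick H0
  + 148.0.0.0/6 (H0) depth=6
  + 0.0.0.0/0 (H1) depth=0
  Q 124.0.0.6: descend 011111 ; hops seen [H1,H0] ; pick H0
  Q 124.7.149.17: descend 011111 ; hops seen [H1,H0] ; pick H0
  + 73.99.79.192/28 (H0) depth=28
  Q 73.99.79.192: descend 0100100101100011010011111100 ; hops seen [H1,H0] ; pick H0
  del 0.0.0.0/0 (clear depth 0)
  + 125.119.241.176/28 (H1) depth=28
  + 73.96.0.0/11 (H1) depth=11
  del 148.0.0.0/6 (clear depth 6)
  + 33.214.144.59/32 (H0) depth=32
  del 73.96.0.0/11 (clear depth 11)
  del 125.119.241.176/28 (clear depth 28)
  del 124.0.0.0/6 (clear depth 6)
  + 33.214.144.59/32 (H0) depth=32
  + 149.187.32.128/28 (H0) depth=28
  Q 73.99.79.195: descend 0100100101100011010011111100 ; hops seen [H0] ; pick H0
  + 33.214.144.0/21 (H0) depth=21
  + 73.96.0.0/12 (H0) depth=12
  + 149.187.32.142/32 (H1) depth=32
  Q 149.187.32.142: descend 10010101101110110010000010001110 ; hops seen [H0,H1] ; pick H1
  + 125.112.0.0/12 (H1) depth=12
  Q 149.187.32.142: descend 10010101101110110010000010001110 ; hops seen [H0,H1] ; pick H1
  + 149.184.0.0/13 (H0) depth=13
  + 0.0.0.0/0 (H2) depth=0

== LOOKUPS ==
["H0","H2","H2","H2","H0","H0","H0","H0","H0","H1","H1"]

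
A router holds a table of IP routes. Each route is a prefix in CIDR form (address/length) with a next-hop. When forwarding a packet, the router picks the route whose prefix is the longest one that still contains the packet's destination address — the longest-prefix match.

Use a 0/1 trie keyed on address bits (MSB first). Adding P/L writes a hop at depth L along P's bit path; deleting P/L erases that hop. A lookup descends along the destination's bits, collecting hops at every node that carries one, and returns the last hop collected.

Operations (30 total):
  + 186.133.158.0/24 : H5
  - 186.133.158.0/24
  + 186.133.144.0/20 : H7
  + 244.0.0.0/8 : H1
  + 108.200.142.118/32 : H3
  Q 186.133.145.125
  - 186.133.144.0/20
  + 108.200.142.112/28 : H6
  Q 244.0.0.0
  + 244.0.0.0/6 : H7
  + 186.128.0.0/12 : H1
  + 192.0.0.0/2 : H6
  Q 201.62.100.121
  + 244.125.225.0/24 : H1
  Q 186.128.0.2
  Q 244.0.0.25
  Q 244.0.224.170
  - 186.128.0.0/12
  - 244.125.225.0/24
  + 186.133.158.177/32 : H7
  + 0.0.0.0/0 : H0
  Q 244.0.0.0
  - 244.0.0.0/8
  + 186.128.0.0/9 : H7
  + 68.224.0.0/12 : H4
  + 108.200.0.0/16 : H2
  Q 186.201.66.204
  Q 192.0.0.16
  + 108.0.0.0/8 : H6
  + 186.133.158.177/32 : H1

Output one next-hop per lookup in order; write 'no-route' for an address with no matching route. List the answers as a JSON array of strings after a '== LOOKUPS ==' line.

Trace:
  add 186.133.158.0/24 -> H5 at depth 24
  - 186.133.158.0/24 clear@24
  add 186.133.144.0/20 -> H7 at depth 20
  add 244.0.0.0/8 -> H1 at depth 8
  add 108.200.142.118/32 -> H3 at depth 32
  lookup 186.133.145.125: bits 10111010100001011001 walk d0:-→d1:-→d2:-→d3:-→d4:-→d5:-→d6:-→d7:-→d8:-→d9:-→d10:-→d11:-→d12:-→d13:-→d14:-→d15:-→d16:-→d17:-→d18:-→d19:-→d20:H7 -> H7
  - 186.133.144.0/20 clear@20
  add 108.200.142.112/28 -> H6 at depth 28
  lookup 244.0.0.0: bits 11110100 walk d0:-→d1:-→d2:-→d3:-→d4:-→d5:-→d6:-→d7:-→d8:H1 -> H1
  add 244.0.0.0/6 -> H7 at depth 6
  add 186.128.0.0/12 -> H1 at depth 12
  add 192.0.0.0/2 -> H6 at depth 2
  lookup 201.62.100.121: bits 11 walk d0:-→d1:-→d2:H6 -> H6
  add 244.125.225.0/24 -> H1 at depth 24
  lookup 186.128.0.2: bits 1011101010000 walk d0:-→d1:-→d2:-→d3:-→d4:-→d5:-→d6:-→d7:-→d8:-→d9:-→d10:-→d11:-→d12:H1→d13:- -> H1
  lookup 244.0.0.25: bits 111101000 walk d0:-→d1:-→d2:H6→d3:-→d4:-→d5:-→d6:H7→d7:-→d8:H1→d9:- -> H1
  lookup 244.0.224.170: bits 111101000 walk d0:-→d1:-→d2:H6→d3:-→d4:-→d5:-→d6:H7→d7:-→d8:H1→d9:- -> H1
  - 186.128.0.0/12 clear@12
  - 244.125.225.0/24 clear@24
  add 186.133.158.177/32 -> H7 at depth 32
  add 0.0.0.0/0 -> H0 at depth 0
  lookup 244.0.0.0: bits 111101000 walk d0:H0→d1:-→d2:H6→d3:-→d4:-→d5:-→d6:H7→d7:-→d8:H1→d9:- -> H1
  - 244.0.0.0/8 clear@8
  add 186.128.0.0/9 -> H7 at depth 9
  add 68.224.0.0/12 -> H4 at depth 12
  add 108.200.0.0/16 -> H2 at depth 16
  lookup 186.201.66.204: bits 101110101 walk d0:H0→d1:-→d2:-→d3:-→d4:-→d5:-→d6:-→d7:-→d8:-→d9:H7 -> H7
  lookup 192.0.0.16: bits 11 walk d0:H0→d1:-→d2:H6 -> H6
  add 108.0.0.0/8 -> H6 at depth 8
  add 186.133.158.177/32 -> H1 at depth 32

== LOOKUPS ==
["H7","H1","H6","H1","H1","H1","H1","H7","H6"]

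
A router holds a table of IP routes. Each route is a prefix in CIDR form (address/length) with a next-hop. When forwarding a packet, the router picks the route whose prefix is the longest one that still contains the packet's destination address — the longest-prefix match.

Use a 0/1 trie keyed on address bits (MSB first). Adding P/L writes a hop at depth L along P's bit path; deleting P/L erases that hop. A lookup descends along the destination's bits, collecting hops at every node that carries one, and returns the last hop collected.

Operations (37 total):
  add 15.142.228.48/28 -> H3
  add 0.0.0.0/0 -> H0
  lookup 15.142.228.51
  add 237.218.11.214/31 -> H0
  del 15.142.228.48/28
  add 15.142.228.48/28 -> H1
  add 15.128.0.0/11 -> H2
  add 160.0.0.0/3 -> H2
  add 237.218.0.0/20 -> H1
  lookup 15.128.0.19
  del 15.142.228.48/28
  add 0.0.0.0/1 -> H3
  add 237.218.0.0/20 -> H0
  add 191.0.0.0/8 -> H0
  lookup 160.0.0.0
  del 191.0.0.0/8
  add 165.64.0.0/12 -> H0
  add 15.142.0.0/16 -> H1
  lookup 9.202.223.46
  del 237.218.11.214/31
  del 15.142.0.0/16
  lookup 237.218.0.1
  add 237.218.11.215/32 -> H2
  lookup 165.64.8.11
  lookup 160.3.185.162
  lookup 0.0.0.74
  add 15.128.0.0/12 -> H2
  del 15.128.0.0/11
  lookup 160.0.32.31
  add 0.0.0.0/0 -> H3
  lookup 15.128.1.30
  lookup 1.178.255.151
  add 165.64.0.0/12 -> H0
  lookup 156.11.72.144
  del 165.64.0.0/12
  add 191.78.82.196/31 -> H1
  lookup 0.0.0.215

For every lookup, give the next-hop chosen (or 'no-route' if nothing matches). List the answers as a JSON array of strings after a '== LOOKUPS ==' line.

Apply in order:
  add 15.142.228.48/28 -> H3 at depth 28
  add 0.0.0.0/0 -> H0 at depth 0
  lookup 15.142.228.51: bits 0000111110001110111001000011 walk d0:H0→d1:-→d2:-→d3:-→d4:-→d5:-→d6:-→d7:-→d8:-→d9:-→d10:-→d11:-→d12:-→d13:-→d14:-→d15:-→d16:-→d17:-→d18:-→d19:-→d20:-→d21:-→d22:-→d23:-→d24:-→d25:-→d26:-→d27:-→d28:H3 -> H3
  add 237.218.11.214/31 -> H0 at depth 31
  del 15.142.228.48/28 (clear depth 28)
  add 15.142.228.48/28 -> H1 at depth 28
  add 15.128.0.0/11 -> H2 at depth 11
  add 160.0.0.0/3 -> H2 at depth 3
  add 237.218.0.0/20 -> H1 at depth 20
  lookup 15.128.0.19: bits 000011111000 walk d0:H0→d1:-→d2:-→d3:-→d4:-→d5:-→d6:-→d7:-→d8:-→d9:-→d10:-→d11:H2→d12:- -> H2
  del 15.142.228.48/28 (clear depth 28)
  add 0.0.0.0/1 -> H3 at depth 1
  add 237.218.0.0/20 -> H0 at depth 20
  add 191.0.0.0/8 -> H0 at depth 8
  lookup 160.0.0.0: bits 101 walk d0:H0→d1:-→d2:-→d3:H2 -> H2
  del 191.0.0.0/8 (clear depth 8)
  add 165.64.0.0/12 -> H0 at depth 12
  add 15.142.0.0/16 -> H1 at depth 16
  lookup 9.202.223.46: bits 00001 walk d0:H0→d1:H3→d2:-→d3:-→d4:-→d5:- -> H3
  del 237.218.11.214/31 (clear depth 31)
  del 15.142.0.0/16 (clear depth 16)
  lookup 237.218.0.1: bits 11101101110110100000 walk d0:H0→d1:-→d2:-→d3:-→d4:-→d5:-→d6:-→d7:-→d8:-→d9:-→d10:-→d11:-→d12:-→d13:-→d14:-→d15:-→d16:-→d17:-→d18:-→d19:-→d20:H0 -> H0
  add 237.218.11.215/32 -> H2 at depth 32
  lookup 165.64.8.11: bits 101001010100 walk d0:H0→d1:-→d2:-→d3:H2→d4:-→d5:-→d6:-→d7:-→d8:-→d9:-→d10:-→d11:-→d12:H0 -> H0
  lookup 160.3.185.162: bits 10100 walk d0:H0→d1:-→d2:-→d3:H2→d4:-→d5:- -> H2
  lookup 0.0.0.74: bits 0000 walk d0:H0→d1:H3→d2:-→d3:-→d4:- -> H3
  add 15.128.0.0/12 -> H2 at depth 12
  del 15.128.0.0/11 (clear depth 11)
  lookup 160.0.32.31: bits 10100 walk d0:H0→d1:-→d2:-→d3:H2→d4:-→d5:- -> H2
  add 0.0.0.0/0 -> H3 at depth 0
  lookup 15.128.1.30: bits 000011111000 walk d0:H3→d1:H3→d2:-→d3:-→d4:-→d5:-→d6:-→d7:-→d8:-→d9:-→d10:-→d11:-→d12:H2 -> H2
  lookup 1.178.255.151: bits 0000 walk d0:H3→d1:H3→d2:-→d3:-→d4:- -> H3
  add 165.64.0.0/12 -> H0 at depth 12
  lookup 156.11.72.144: bits 10 walk d0:H3→d1:-→d2:- -> H3
  del 165.64.0.0/12 (clear depth 12)
  add 191.78.82.196/31 -> H1 at depth 31
  lookup 0.0.0.215: bits 0000 walk d0:H3→d1:H3→d2:-→d3:-→d4:- -> H3

== LOOKUPS ==
["H3","H2","H2","H3","H0","H0","H2","H3","H2","H2","H3","H3","H3"]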